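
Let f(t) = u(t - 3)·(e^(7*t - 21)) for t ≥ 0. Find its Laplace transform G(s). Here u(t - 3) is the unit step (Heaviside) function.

By the second shifting theorem, L{u(t - c)·g(t - c)} = e^(-cs)·H(s) with c = 3 and H(s) = L{g(t)}.
L{e^(7t)} = 1/(s - 7).

G(s) = exp(-3*s)/(s - 7)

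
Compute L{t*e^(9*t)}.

(s - 9)^(-2)

L{e^(9t)} = 1/(s - 9).
Then apply L{t·g(t)} = -d/ds[G(s)] with G(s) = 1/(s - 9):
differentiating 1 time and applying the sign gives (s - 9)^(-2).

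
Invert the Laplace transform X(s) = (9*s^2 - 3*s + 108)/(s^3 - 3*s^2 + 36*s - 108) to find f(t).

Factor the denominator: s^3 - 3*s^2 + 36*s - 108 = (s - 3)*(s^2 + 36).
Partial fraction decomposition gives [4/(s - 3)] + [5*s/(s^2 + 36)] + [12/(s^2 + 36)].
Invert each term: 4/(s - 3) ↔ 4e^(3t); 5·s/(s^2 + 36) ↔ 5cos(6t); 2·6/(s^2 + 36) ↔ 2sin(6t).

f(t) = 4*exp(3*t) + 2*sin(6*t) + 5*cos(6*t)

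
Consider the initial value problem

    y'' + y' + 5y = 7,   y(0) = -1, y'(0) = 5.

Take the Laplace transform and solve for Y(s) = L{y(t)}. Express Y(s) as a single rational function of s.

Y(s) = (-s^2 + 4*s + 7)/(s^3 + s^2 + 5*s)

Apply the Laplace transform to the equation.
Using L{y''} = s^2 Y - s·y(0) - y'(0) and L{y'} = sY - y(0), with y(0) = -1, y'(0) = 5, the left side becomes (s^2 + s + 5)Y - (-s + 4).
The right side is L{7} = 7/s.
So (s^2 + s + 5)Y = 7/s + (-s + 4).
Isolate Y and clear denominators.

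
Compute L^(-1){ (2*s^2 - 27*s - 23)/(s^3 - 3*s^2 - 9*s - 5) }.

Factor the denominator: s^3 - 3*s^2 - 9*s - 5 = (s - 5)*(s + 1)^2.
Partial fraction decomposition gives [5/(s + 1)] + [-1/(s + 1)^2] + [-3/(s - 5)].
Invert each term: 5/(s + 1) ↔ 5e^(-t); -1/(s + 1)^2 ↔ -t·e^(-t); -3/(s - 5) ↔ -3e^(5t).

-t*exp(-t) - 3*exp(5*t) + 5*exp(-t)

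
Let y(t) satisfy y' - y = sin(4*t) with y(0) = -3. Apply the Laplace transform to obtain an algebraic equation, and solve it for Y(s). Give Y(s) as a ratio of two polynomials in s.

Take the Laplace transform of both sides.
The derivative rules (L{y'} = sY - y(0) = sY - (-3)) turn the left side into (s - 1)Y - (-3).
The right side is L{sin(4*t)} = 4/(s^2 + 16).
So (s - 1)Y = 4/(s^2 + 16) + (-3).
Divide through and combine into a single rational function.

Y(s) = (-3*s^2 - 44)/(s^3 - s^2 + 16*s - 16)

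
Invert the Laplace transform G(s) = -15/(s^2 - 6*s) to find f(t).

f(t) = -5*exp(3*t)*sinh(3*t)

Rewrite the denominator: s^2 - 6*s = (s - 3)^2 - 9.
The form in (s - 3) signals a first-shifting-theorem factor e^(3t).
Since L{sinh(3t)} = 3/(s^2 - 9), the inverse is e^(3*t)*sinh(3*t), scaled by -5.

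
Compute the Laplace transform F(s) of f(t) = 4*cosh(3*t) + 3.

Apply the Laplace transform termwise.
(4)·[L{cosh(3t)} = s/(s^2 - 9)]; L{3} = 3/s.

F(s) = 4*s/(s^2 - 9) + 3/s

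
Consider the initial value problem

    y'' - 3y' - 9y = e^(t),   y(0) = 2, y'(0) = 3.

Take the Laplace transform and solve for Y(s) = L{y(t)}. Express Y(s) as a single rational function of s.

Apply the Laplace transform to the equation.
With L{y''} = s^2 Y - s·y(0) - y'(0) and L{y'} = sY - y(0), with y(0) = 2, y'(0) = 3: the LHS transforms to (s^2 - 3*s - 9)Y - (2*s - 3).
The right side is L{e^(t)} = 1/(s - 1).
So (s^2 - 3*s - 9)Y = 1/(s - 1) + (2*s - 3).
Divide through and combine into a single rational function.

Y(s) = (2*s^2 - 5*s + 4)/(s^3 - 4*s^2 - 6*s + 9)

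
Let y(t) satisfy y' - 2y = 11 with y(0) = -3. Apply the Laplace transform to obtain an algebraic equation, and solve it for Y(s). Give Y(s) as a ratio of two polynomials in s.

Y(s) = (-3*s + 11)/(s^2 - 2*s)

Transform both sides with L{·}.
The derivative rules (L{y'} = sY - y(0) = sY - (-3)) turn the left side into (s - 2)Y - (-3).
The right side is L{11} = 11/s.
So (s - 2)Y = 11/s + (-3).
Solve for Y(s) and write it as one ratio of polynomials.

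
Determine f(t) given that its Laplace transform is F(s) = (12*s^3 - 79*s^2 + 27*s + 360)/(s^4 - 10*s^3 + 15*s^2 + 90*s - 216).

Factor the denominator: s^4 - 10*s^3 + 15*s^2 + 90*s - 216 = (s - 6)*(s - 4)*(s - 3)*(s + 3).
Partial fraction decomposition gives [5/(s - 6)] + [3/(s - 3)] + [2/(s + 3)] + [2/(s - 4)].
Invert each term: 5/(s - 6) ↔ 5e^(6t); 3/(s - 3) ↔ 3e^(3t); 2/(s + 3) ↔ 2e^(-3t); 2/(s - 4) ↔ 2e^(4t).

f(t) = 5*exp(6*t) + 2*exp(4*t) + 3*exp(3*t) + 2*exp(-3*t)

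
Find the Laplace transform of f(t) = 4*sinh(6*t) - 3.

By linearity of the Laplace transform, transform each term separately.
L{-3} = -3/s; (4)·[L{sinh(6t)} = 6/(s^2 - 36)].

24/(s^2 - 36) - 3/s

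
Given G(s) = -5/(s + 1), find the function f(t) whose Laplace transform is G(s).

f(t) = -5*exp(-t)

Since L{e^(-t)} = 1/(s + 1), the inverse is exp(-t), scaled by -5.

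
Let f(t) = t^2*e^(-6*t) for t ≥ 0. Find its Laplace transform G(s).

L{e^(-6t)} = 1/(s + 6).
Then apply L{t^2·g(t)} = (-1)^2 d^2/ds^2[H(s)] with H(s) = 1/(s + 6):
differentiating 2 times and applying the sign gives 2/(s + 6)^3.

G(s) = 2/(s + 6)^3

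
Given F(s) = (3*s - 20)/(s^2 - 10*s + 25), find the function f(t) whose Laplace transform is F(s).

f(t) = -5*t*exp(5*t) + 3*exp(5*t)

Factor the denominator: s^2 - 10*s + 25 = (s - 5)^2.
Partial fraction decomposition gives [3/(s - 5)] + [-5/(s - 5)^2].
Invert each term: 3/(s - 5) ↔ 3e^(5t); -5/(s - 5)^2 ↔ -5t·e^(5t).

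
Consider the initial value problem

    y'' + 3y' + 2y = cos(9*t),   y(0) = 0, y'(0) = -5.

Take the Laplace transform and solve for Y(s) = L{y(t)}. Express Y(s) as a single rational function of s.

Y(s) = (-5*s^2 + s - 405)/(s^4 + 3*s^3 + 83*s^2 + 243*s + 162)

Take the Laplace transform of both sides.
The derivative rules (L{y''} = s^2 Y - s·y(0) - y'(0) and L{y'} = sY - y(0), with y(0) = 0, y'(0) = -5) turn the left side into (s^2 + 3*s + 2)Y - (-5).
The right side is L{cos(9*t)} = s/(s^2 + 81).
So (s^2 + 3*s + 2)Y = s/(s^2 + 81) + (-5).
Divide through and combine into a single rational function.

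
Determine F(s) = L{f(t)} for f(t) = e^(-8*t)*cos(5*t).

L{cos(5t)} = s/(s^2 + 25).
By the first shifting theorem, multiplying by e^(-8t) replaces s with s + 8.

F(s) = (s + 8)/((s + 8)^2 + 25)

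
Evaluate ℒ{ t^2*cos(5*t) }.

2*s*(s^2 - 75)/(s^2 + 25)^3

L{cos(5t)} = s/(s^2 + 25).
Then apply L{t^2·g(t)} = (-1)^2 d^2/ds^2[G(s)] with G(s) = s/(s^2 + 25):
differentiating 2 times and applying the sign gives 2*s*(s^2 - 75)/(s^2 + 25)^3.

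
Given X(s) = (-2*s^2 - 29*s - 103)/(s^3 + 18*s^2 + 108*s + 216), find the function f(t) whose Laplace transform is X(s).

f(t) = -t^2*exp(-6*t)/2 - 5*t*exp(-6*t) - 2*exp(-6*t)

Factor the denominator: s^3 + 18*s^2 + 108*s + 216 = (s + 6)^3.
Partial fraction decomposition gives [-2/(s + 6)] + [-5/(s + 6)^2] + [-1/(s + 6)^3].
Invert each term: -2/(s + 6) ↔ -2e^(-6t); -5/(s + 6)^2 ↔ -5t·e^(-6t); -1/(s + 6)^3 ↔ (-1/2)t^2·e^(-6t).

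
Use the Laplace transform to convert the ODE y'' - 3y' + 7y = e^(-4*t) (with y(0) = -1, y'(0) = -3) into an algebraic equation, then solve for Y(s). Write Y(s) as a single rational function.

Y(s) = (-s^2 - 4*s + 1)/(s^3 + s^2 - 5*s + 28)

Apply the Laplace transform to the equation.
Using L{y''} = s^2 Y - s·y(0) - y'(0) and L{y'} = sY - y(0), with y(0) = -1, y'(0) = -3, the left side becomes (s^2 - 3*s + 7)Y - (-s).
The right side is L{e^(-4*t)} = 1/(s + 4).
So (s^2 - 3*s + 7)Y = 1/(s + 4) + (-s).
Solve for Y(s) and write it as one ratio of polynomials.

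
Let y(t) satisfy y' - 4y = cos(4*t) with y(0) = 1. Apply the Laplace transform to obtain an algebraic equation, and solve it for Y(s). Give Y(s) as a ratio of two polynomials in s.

Laplace-transform each side.
With L{y'} = sY - y(0) = sY - 1: the LHS transforms to (s - 4)Y - (1).
The right side is L{cos(4*t)} = s/(s^2 + 16).
So (s - 4)Y = s/(s^2 + 16) + (1).
Divide through and combine into a single rational function.

Y(s) = (s^2 + s + 16)/(s^3 - 4*s^2 + 16*s - 64)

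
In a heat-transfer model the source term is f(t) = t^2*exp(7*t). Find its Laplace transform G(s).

L{e^(7t)} = 1/(s - 7).
Then apply L{t^2·g(t)} = (-1)^2 d^2/ds^2[H(s)] with H(s) = 1/(s - 7):
differentiating 2 times and applying the sign gives 2/(s - 7)^3.

G(s) = 2/(s - 7)^3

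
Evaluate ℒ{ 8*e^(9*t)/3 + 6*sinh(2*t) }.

12/(s^2 - 4) + 8/(3*(s - 9))

The transform is linear, so treat each term independently.
(6)·[L{sinh(2t)} = 2/(s^2 - 4)]; (8/3)·[L{e^(9t)} = 1/(s - 9)].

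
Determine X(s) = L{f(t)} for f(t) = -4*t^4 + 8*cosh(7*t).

The transform is linear, so treat each term independently.
(-4)·[L{t^4} = 4!/s^5 = 24/s^5]; (8)·[L{cosh(7t)} = s/(s^2 - 49)].

X(s) = 8*s/(s^2 - 49) - 96/s^5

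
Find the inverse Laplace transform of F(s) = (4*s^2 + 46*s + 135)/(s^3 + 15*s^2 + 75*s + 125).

Factor the denominator: s^3 + 15*s^2 + 75*s + 125 = (s + 5)^3.
Partial fraction decomposition gives [4/(s + 5)] + [6/(s + 5)^2] + [5/(s + 5)^3].
Invert each term: 4/(s + 5) ↔ 4e^(-5t); 6/(s + 5)^2 ↔ 6t·e^(-5t); 5/(s + 5)^3 ↔ (5/2)t^2·e^(-5t).

5*t^2*exp(-5*t)/2 + 6*t*exp(-5*t) + 4*exp(-5*t)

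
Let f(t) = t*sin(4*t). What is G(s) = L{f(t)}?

G(s) = 8*s/(s^2 + 16)^2

L{sin(4t)} = 4/(s^2 + 16).
Then apply L{t·g(t)} = -d/ds[H(s)] with H(s) = 4/(s^2 + 16):
differentiating 1 time and applying the sign gives 8*s/(s^2 + 16)^2.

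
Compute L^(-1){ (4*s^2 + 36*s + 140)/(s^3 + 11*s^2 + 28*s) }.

5 - 5*exp(-4*t) + 4*exp(-7*t)

Factor the denominator: s^3 + 11*s^2 + 28*s = s*(s + 4)*(s + 7).
Partial fraction decomposition gives [-5/(s + 4)] + [5/s] + [4/(s + 7)].
Invert each term: -5/(s + 4) ↔ -5e^(-4t); 5/(s - 0) ↔ 5e^(0t); 4/(s + 7) ↔ 4e^(-7t).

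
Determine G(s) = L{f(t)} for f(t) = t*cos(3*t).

L{cos(3t)} = s/(s^2 + 9).
Then apply L{t·g(t)} = -d/ds[H(s)] with H(s) = s/(s^2 + 9):
differentiating 1 time and applying the sign gives (s - 3)*(s + 3)/(s^2 + 9)^2.

G(s) = (s - 3)*(s + 3)/(s^2 + 9)^2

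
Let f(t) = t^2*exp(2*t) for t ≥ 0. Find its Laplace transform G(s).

G(s) = 2/(s - 2)^3

L{e^(2t)} = 1/(s - 2).
Then apply L{t^2·g(t)} = (-1)^2 d^2/ds^2[H(s)] with H(s) = 1/(s - 2):
differentiating 2 times and applying the sign gives 2/(s - 2)^3.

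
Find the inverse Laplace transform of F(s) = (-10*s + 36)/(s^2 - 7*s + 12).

Factor the denominator: s^2 - 7*s + 12 = (s - 4)*(s - 3).
Partial fraction decomposition gives [-4/(s - 4)] + [-6/(s - 3)].
Invert each term: -4/(s - 4) ↔ -4e^(4t); -6/(s - 3) ↔ -6e^(3t).

-4*exp(4*t) - 6*exp(3*t)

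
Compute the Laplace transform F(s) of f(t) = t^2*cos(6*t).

L{cos(6t)} = s/(s^2 + 36).
Then apply L{t^2·g(t)} = (-1)^2 d^2/ds^2[G(s)] with G(s) = s/(s^2 + 36):
differentiating 2 times and applying the sign gives 2*s*(s^2 - 108)/(s^2 + 36)^3.

F(s) = 2*s*(s^2 - 108)/(s^2 + 36)^3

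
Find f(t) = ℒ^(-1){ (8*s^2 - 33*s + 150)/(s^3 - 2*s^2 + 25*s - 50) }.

Factor the denominator: s^3 - 2*s^2 + 25*s - 50 = (s - 2)*(s^2 + 25).
Partial fraction decomposition gives [4/(s - 2)] + [4*s/(s^2 + 25)] + [-25/(s^2 + 25)].
Invert each term: 4/(s - 2) ↔ 4e^(2t); 4·s/(s^2 + 25) ↔ 4cos(5t); -5·5/(s^2 + 25) ↔ -5sin(5t).

f(t) = 4*exp(2*t) - 5*sin(5*t) + 4*cos(5*t)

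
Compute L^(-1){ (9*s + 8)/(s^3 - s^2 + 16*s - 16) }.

Factor the denominator: s^3 - s^2 + 16*s - 16 = (s - 1)*(s^2 + 16).
Partial fraction decomposition gives [1/(s - 1)] + [-s/(s^2 + 16)] + [8/(s^2 + 16)].
Invert each term: 1/(s - 1) ↔ e^(t); -1·s/(s^2 + 16) ↔ -cos(4t); 2·4/(s^2 + 16) ↔ 2sin(4t).

exp(t) + 2*sin(4*t) - cos(4*t)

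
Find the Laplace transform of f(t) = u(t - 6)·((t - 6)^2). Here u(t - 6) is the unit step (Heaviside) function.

By the second shifting theorem, L{u(t - c)·g(t - c)} = e^(-cs)·G(s) with c = 6 and G(s) = L{g(t)}.
L{t^2} = 2!/s^3 = 2/s^3.

2*exp(-6*s)/s^3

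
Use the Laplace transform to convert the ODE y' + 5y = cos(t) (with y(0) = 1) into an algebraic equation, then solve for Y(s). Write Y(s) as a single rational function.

Transform both sides with L{·}.
Using L{y'} = sY - y(0) = sY - 1, the left side becomes (s + 5)Y - (1).
The right side is L{cos(t)} = s/(s^2 + 1).
So (s + 5)Y = s/(s^2 + 1) + (1).
Divide through and combine into a single rational function.

Y(s) = (s^2 + s + 1)/(s^3 + 5*s^2 + s + 5)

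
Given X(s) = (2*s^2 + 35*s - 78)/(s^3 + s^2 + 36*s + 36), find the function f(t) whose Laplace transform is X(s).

Factor the denominator: s^3 + s^2 + 36*s + 36 = (s + 1)*(s^2 + 36).
Partial fraction decomposition gives [-3/(s + 1)] + [5*s/(s^2 + 36)] + [30/(s^2 + 36)].
Invert each term: -3/(s + 1) ↔ -3e^(-t); 5·s/(s^2 + 36) ↔ 5cos(6t); 5·6/(s^2 + 36) ↔ 5sin(6t).

f(t) = 5*sin(6*t) + 5*cos(6*t) - 3*exp(-t)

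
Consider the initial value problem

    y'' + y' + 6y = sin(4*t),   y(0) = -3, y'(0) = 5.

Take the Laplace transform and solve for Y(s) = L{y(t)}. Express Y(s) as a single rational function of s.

Transform both sides with L{·}.
Using L{y''} = s^2 Y - s·y(0) - y'(0) and L{y'} = sY - y(0), with y(0) = -3, y'(0) = 5, the left side becomes (s^2 + s + 6)Y - (-3*s + 2).
The right side is L{sin(4*t)} = 4/(s^2 + 16).
So (s^2 + s + 6)Y = 4/(s^2 + 16) + (-3*s + 2).
Divide through and combine into a single rational function.

Y(s) = (-3*s^3 + 2*s^2 - 48*s + 36)/(s^4 + s^3 + 22*s^2 + 16*s + 96)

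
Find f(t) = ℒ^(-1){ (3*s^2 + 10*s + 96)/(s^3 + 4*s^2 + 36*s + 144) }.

f(t) = sin(6*t) + cos(6*t) + 2*exp(-4*t)

Factor the denominator: s^3 + 4*s^2 + 36*s + 144 = (s + 4)*(s^2 + 36).
Partial fraction decomposition gives [2/(s + 4)] + [s/(s^2 + 36)] + [6/(s^2 + 36)].
Invert each term: 2/(s + 4) ↔ 2e^(-4t); 1·s/(s^2 + 36) ↔ cos(6t); 1·6/(s^2 + 36) ↔ sin(6t).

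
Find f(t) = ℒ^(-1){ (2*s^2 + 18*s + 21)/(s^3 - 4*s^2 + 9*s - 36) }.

Factor the denominator: s^3 - 4*s^2 + 9*s - 36 = (s - 4)*(s^2 + 9).
Partial fraction decomposition gives [5/(s - 4)] + [-3*s/(s^2 + 9)] + [6/(s^2 + 9)].
Invert each term: 5/(s - 4) ↔ 5e^(4t); -3·s/(s^2 + 9) ↔ -3cos(3t); 2·3/(s^2 + 9) ↔ 2sin(3t).

f(t) = 5*exp(4*t) + 2*sin(3*t) - 3*cos(3*t)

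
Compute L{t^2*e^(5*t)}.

L{e^(5t)} = 1/(s - 5).
Then apply L{t^2·g(t)} = (-1)^2 d^2/ds^2[H(s)] with H(s) = 1/(s - 5):
differentiating 2 times and applying the sign gives 2/(s - 5)^3.

2/(s - 5)^3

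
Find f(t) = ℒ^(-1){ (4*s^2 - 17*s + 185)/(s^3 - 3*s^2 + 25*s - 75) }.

Factor the denominator: s^3 - 3*s^2 + 25*s - 75 = (s - 3)*(s^2 + 25).
Partial fraction decomposition gives [5/(s - 3)] + [-s/(s^2 + 25)] + [-20/(s^2 + 25)].
Invert each term: 5/(s - 3) ↔ 5e^(3t); -1·s/(s^2 + 25) ↔ -cos(5t); -4·5/(s^2 + 25) ↔ -4sin(5t).

f(t) = 5*exp(3*t) - 4*sin(5*t) - cos(5*t)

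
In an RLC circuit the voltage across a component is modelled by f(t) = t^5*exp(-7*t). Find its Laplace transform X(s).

X(s) = 120/(s + 7)^6

L{t^5} = 5!/s^6 = 120/s^6.
By the first shifting theorem, multiplying by e^(-7t) replaces s with s + 7.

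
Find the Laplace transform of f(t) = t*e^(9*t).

L{e^(9t)} = 1/(s - 9).
Then apply L{t·g(t)} = -d/ds[G(s)] with G(s) = 1/(s - 9):
differentiating 1 time and applying the sign gives (s - 9)^(-2).

(s - 9)^(-2)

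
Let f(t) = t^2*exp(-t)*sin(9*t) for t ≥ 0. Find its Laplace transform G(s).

L{sin(9t)} = 9/(s^2 + 81).
Multiplying by e^(-t) shifts s → s + 1, so L{exp(-t)*sin(9*t)} = 9/((s + 1)^2 + 81).
Then apply L{t^2·g(t)} = (-1)^2 d^2/ds^2[H(s)] with H(s) = 9/((s + 1)^2 + 81):
differentiating 2 times and applying the sign gives 54*(s^2 + 2*s - 26)/(s^2 + 2*s + 82)^3.

G(s) = 54*(s^2 + 2*s - 26)/(s^2 + 2*s + 82)^3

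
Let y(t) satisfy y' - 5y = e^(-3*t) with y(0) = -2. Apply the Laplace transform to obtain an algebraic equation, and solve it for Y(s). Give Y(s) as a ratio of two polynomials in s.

Y(s) = (-2*s - 5)/(s^2 - 2*s - 15)

Take the Laplace transform of both sides.
Using L{y'} = sY - y(0) = sY - (-2), the left side becomes (s - 5)Y - (-2).
The right side is L{e^(-3*t)} = 1/(s + 3).
So (s - 5)Y = 1/(s + 3) + (-2).
Solve for Y(s) and write it as one ratio of polynomials.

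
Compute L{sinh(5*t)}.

L{sinh(5t)} = 5/(s^2 - 25).

5/(s^2 - 25)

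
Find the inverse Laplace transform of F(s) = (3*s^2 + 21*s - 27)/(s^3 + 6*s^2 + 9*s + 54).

Factor the denominator: s^3 + 6*s^2 + 9*s + 54 = (s + 6)*(s^2 + 9).
Partial fraction decomposition gives [-1/(s + 6)] + [4*s/(s^2 + 9)] + [-3/(s^2 + 9)].
Invert each term: -1/(s + 6) ↔ -e^(-6t); 4·s/(s^2 + 9) ↔ 4cos(3t); -1·3/(s^2 + 9) ↔ -sin(3t).

-sin(3*t) + 4*cos(3*t) - exp(-6*t)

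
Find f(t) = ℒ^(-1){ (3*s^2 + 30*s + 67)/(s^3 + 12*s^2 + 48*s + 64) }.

f(t) = -5*t^2*exp(-4*t)/2 + 6*t*exp(-4*t) + 3*exp(-4*t)

Factor the denominator: s^3 + 12*s^2 + 48*s + 64 = (s + 4)^3.
Partial fraction decomposition gives [3/(s + 4)] + [6/(s + 4)^2] + [-5/(s + 4)^3].
Invert each term: 3/(s + 4) ↔ 3e^(-4t); 6/(s + 4)^2 ↔ 6t·e^(-4t); -5/(s + 4)^3 ↔ (-5/2)t^2·e^(-4t).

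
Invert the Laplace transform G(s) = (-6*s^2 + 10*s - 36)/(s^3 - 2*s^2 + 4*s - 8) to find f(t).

Factor the denominator: s^3 - 2*s^2 + 4*s - 8 = (s - 2)*(s^2 + 4).
Partial fraction decomposition gives [-5/(s - 2)] + [-s/(s^2 + 4)] + [8/(s^2 + 4)].
Invert each term: -5/(s - 2) ↔ -5e^(2t); -1·s/(s^2 + 4) ↔ -cos(2t); 4·2/(s^2 + 4) ↔ 4sin(2t).

f(t) = -5*exp(2*t) + 4*sin(2*t) - cos(2*t)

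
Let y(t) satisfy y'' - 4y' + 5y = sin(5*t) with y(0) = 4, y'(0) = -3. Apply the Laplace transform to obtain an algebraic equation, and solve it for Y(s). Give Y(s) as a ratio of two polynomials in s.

Transform both sides with L{·}.
Using L{y''} = s^2 Y - s·y(0) - y'(0) and L{y'} = sY - y(0), with y(0) = 4, y'(0) = -3, the left side becomes (s^2 - 4*s + 5)Y - (4*s - 19).
The right side is L{sin(5*t)} = 5/(s^2 + 25).
So (s^2 - 4*s + 5)Y = 5/(s^2 + 25) + (4*s - 19).
Isolate Y and clear denominators.

Y(s) = (4*s^3 - 19*s^2 + 100*s - 470)/(s^4 - 4*s^3 + 30*s^2 - 100*s + 125)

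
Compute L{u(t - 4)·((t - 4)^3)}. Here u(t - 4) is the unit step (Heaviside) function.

6*exp(-4*s)/s^4

By the second shifting theorem, L{u(t - c)·g(t - c)} = e^(-cs)·G(s) with c = 4 and G(s) = L{g(t)}.
L{t^3} = 3!/s^4 = 6/s^4.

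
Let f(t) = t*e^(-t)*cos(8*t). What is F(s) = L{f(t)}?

F(s) = (s - 7)*(s + 9)/(s^2 + 2*s + 65)^2

L{cos(8t)} = s/(s^2 + 64).
Multiplying by e^(-t) shifts s → s + 1, so L{e^(-t)*cos(8*t)} = (s + 1)/((s + 1)^2 + 64).
Then apply L{t·g(t)} = -d/ds[G(s)] with G(s) = (s + 1)/((s + 1)^2 + 64):
differentiating 1 time and applying the sign gives (s - 7)*(s + 9)/(s^2 + 2*s + 65)^2.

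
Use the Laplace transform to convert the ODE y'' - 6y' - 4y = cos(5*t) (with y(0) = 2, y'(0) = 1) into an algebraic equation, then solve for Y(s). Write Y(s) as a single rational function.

Y(s) = (2*s^3 - 11*s^2 + 51*s - 275)/(s^4 - 6*s^3 + 21*s^2 - 150*s - 100)

Take the Laplace transform of both sides.
With L{y''} = s^2 Y - s·y(0) - y'(0) and L{y'} = sY - y(0), with y(0) = 2, y'(0) = 1: the LHS transforms to (s^2 - 6*s - 4)Y - (2*s - 11).
The right side is L{cos(5*t)} = s/(s^2 + 25).
So (s^2 - 6*s - 4)Y = s/(s^2 + 25) + (2*s - 11).
Solve for Y(s) and write it as one ratio of polynomials.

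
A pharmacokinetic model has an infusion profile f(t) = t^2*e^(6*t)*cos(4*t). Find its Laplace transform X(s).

L{cos(4t)} = s/(s^2 + 16).
Multiplying by e^(6t) shifts s → s - 6, so L{e^(6*t)*cos(4*t)} = (s - 6)/((s - 6)^2 + 16).
Then apply L{t^2·g(t)} = (-1)^2 d^2/ds^2[G(s)] with G(s) = (s - 6)/((s - 6)^2 + 16):
differentiating 2 times and applying the sign gives 2*(s - 6)*(s^2 - 12*s - 12)/(s^2 - 12*s + 52)^3.

X(s) = 2*(s - 6)*(s^2 - 12*s - 12)/(s^2 - 12*s + 52)^3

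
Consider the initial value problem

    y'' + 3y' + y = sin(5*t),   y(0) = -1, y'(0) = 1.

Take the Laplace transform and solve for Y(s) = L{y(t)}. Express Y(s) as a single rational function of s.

Y(s) = (-s^3 - 2*s^2 - 25*s - 45)/(s^4 + 3*s^3 + 26*s^2 + 75*s + 25)

Take the Laplace transform of both sides.
The derivative rules (L{y''} = s^2 Y - s·y(0) - y'(0) and L{y'} = sY - y(0), with y(0) = -1, y'(0) = 1) turn the left side into (s^2 + 3*s + 1)Y - (-s - 2).
The right side is L{sin(5*t)} = 5/(s^2 + 25).
So (s^2 + 3*s + 1)Y = 5/(s^2 + 25) + (-s - 2).
Divide through and combine into a single rational function.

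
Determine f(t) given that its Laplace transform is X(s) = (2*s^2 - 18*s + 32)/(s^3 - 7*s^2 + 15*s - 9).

Factor the denominator: s^3 - 7*s^2 + 15*s - 9 = (s - 3)^2*(s - 1).
Partial fraction decomposition gives [-2/(s - 3)] + [-2/(s - 3)^2] + [4/(s - 1)].
Invert each term: -2/(s - 3) ↔ -2e^(3t); -2/(s - 3)^2 ↔ -2t·e^(3t); 4/(s - 1) ↔ 4e^(t).

f(t) = -2*t*exp(3*t) - 2*exp(3*t) + 4*exp(t)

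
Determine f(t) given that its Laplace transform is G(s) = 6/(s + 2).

f(t) = 6*exp(-2*t)

Since L{e^(-2t)} = 1/(s + 2), the inverse is e^(-2*t), scaled by 6.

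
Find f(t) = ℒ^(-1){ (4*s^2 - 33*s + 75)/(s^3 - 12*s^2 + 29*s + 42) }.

Factor the denominator: s^3 - 12*s^2 + 29*s + 42 = (s - 7)*(s - 6)*(s + 1).
Partial fraction decomposition gives [5/(s - 7)] + [2/(s + 1)] + [-3/(s - 6)].
Invert each term: 5/(s - 7) ↔ 5e^(7t); 2/(s + 1) ↔ 2e^(-t); -3/(s - 6) ↔ -3e^(6t).

f(t) = 5*exp(7*t) - 3*exp(6*t) + 2*exp(-t)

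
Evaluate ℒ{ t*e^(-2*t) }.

(s + 2)^(-2)

L{t} = 1!/s^2 = 1/s^2.
By the first shifting theorem, multiplying by e^(-2t) replaces s with s + 2.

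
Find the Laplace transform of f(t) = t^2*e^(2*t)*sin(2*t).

L{sin(2t)} = 2/(s^2 + 4).
Multiplying by e^(2t) shifts s → s - 2, so L{e^(2*t)*sin(2*t)} = 2/((s - 2)^2 + 4).
Then apply L{t^2·g(t)} = (-1)^2 d^2/ds^2[H(s)] with H(s) = 2/((s - 2)^2 + 4):
differentiating 2 times and applying the sign gives 4*(3*s^2 - 12*s + 8)/(s^2 - 4*s + 8)^3.

4*(3*s^2 - 12*s + 8)/(s^2 - 4*s + 8)^3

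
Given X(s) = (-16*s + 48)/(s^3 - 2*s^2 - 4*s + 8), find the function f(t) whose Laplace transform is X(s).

Factor the denominator: s^3 - 2*s^2 - 4*s + 8 = (s - 2)^2*(s + 2).
Partial fraction decomposition gives [-5/(s - 2)] + [4/(s - 2)^2] + [5/(s + 2)].
Invert each term: -5/(s - 2) ↔ -5e^(2t); 4/(s - 2)^2 ↔ 4t·e^(2t); 5/(s + 2) ↔ 5e^(-2t).

f(t) = 4*t*exp(2*t) - 5*exp(2*t) + 5*exp(-2*t)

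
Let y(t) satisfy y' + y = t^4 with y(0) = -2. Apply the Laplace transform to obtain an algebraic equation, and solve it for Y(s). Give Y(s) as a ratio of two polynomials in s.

Y(s) = (-2*s^5 + 24)/(s^6 + s^5)

Apply the Laplace transform to the equation.
The derivative rules (L{y'} = sY - y(0) = sY - (-2)) turn the left side into (s + 1)Y - (-2).
The right side is L{t^4} = 24/s^5.
So (s + 1)Y = 24/s^5 + (-2).
Isolate Y and clear denominators.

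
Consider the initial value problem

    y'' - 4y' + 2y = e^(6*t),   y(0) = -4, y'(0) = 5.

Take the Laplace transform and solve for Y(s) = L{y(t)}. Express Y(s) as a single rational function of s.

Y(s) = (-4*s^2 + 45*s - 125)/(s^3 - 10*s^2 + 26*s - 12)

Laplace-transform each side.
The derivative rules (L{y''} = s^2 Y - s·y(0) - y'(0) and L{y'} = sY - y(0), with y(0) = -4, y'(0) = 5) turn the left side into (s^2 - 4*s + 2)Y - (-4*s + 21).
The right side is L{e^(6*t)} = 1/(s - 6).
So (s^2 - 4*s + 2)Y = 1/(s - 6) + (-4*s + 21).
Isolate Y and clear denominators.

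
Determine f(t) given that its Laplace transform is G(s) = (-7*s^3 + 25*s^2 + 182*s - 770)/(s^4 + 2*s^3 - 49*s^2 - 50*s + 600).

f(t) = -exp(5*t) + exp(4*t) - 2*exp(-5*t) - 5*exp(-6*t)

Factor the denominator: s^4 + 2*s^3 - 49*s^2 - 50*s + 600 = (s - 5)*(s - 4)*(s + 5)*(s + 6).
Partial fraction decomposition gives [-1/(s - 5)] + [-5/(s + 6)] + [1/(s - 4)] + [-2/(s + 5)].
Invert each term: -1/(s - 5) ↔ -e^(5t); -5/(s + 6) ↔ -5e^(-6t); 1/(s - 4) ↔ e^(4t); -2/(s + 5) ↔ -2e^(-5t).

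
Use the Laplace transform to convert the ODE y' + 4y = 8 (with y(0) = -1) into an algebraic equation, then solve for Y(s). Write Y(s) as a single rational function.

Y(s) = (-s + 8)/(s^2 + 4*s)

Laplace-transform each side.
The derivative rules (L{y'} = sY - y(0) = sY - (-1)) turn the left side into (s + 4)Y - (-1).
The right side is L{8} = 8/s.
So (s + 4)Y = 8/s + (-1).
Solve for Y(s) and write it as one ratio of polynomials.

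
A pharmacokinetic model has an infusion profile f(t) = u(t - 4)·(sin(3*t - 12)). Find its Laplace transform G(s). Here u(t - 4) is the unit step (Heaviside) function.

By the second shifting theorem, L{u(t - c)·g(t - c)} = e^(-cs)·H(s) with c = 4 and H(s) = L{g(t)}.
L{sin(3t)} = 3/(s^2 + 9).

G(s) = 3*exp(-4*s)/(s^2 + 9)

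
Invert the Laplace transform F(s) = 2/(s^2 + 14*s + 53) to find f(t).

f(t) = exp(-7*t)*sin(2*t)

Rewrite the denominator: s^2 + 14*s + 53 = (s + 7)^2 + 4.
The form in (s + 7) signals a first-shifting-theorem factor e^(-7t).
Since L{sin(2t)} = 2/(s^2 + 4), the inverse is e^(-7*t)*sin(2*t).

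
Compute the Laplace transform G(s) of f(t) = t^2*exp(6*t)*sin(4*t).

G(s) = 8*(3*s^2 - 36*s + 92)/(s^2 - 12*s + 52)^3

L{sin(4t)} = 4/(s^2 + 16).
Multiplying by e^(6t) shifts s → s - 6, so L{exp(6*t)*sin(4*t)} = 4/((s - 6)^2 + 16).
Then apply L{t^2·g(t)} = (-1)^2 d^2/ds^2[H(s)] with H(s) = 4/((s - 6)^2 + 16):
differentiating 2 times and applying the sign gives 8*(3*s^2 - 36*s + 92)/(s^2 - 12*s + 52)^3.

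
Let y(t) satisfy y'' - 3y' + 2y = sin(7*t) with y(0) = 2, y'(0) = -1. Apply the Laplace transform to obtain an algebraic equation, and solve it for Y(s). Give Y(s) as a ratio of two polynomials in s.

Laplace-transform each side.
With L{y''} = s^2 Y - s·y(0) - y'(0) and L{y'} = sY - y(0), with y(0) = 2, y'(0) = -1: the LHS transforms to (s^2 - 3*s + 2)Y - (2*s - 7).
The right side is L{sin(7*t)} = 7/(s^2 + 49).
So (s^2 - 3*s + 2)Y = 7/(s^2 + 49) + (2*s - 7).
Solve for Y(s) and write it as one ratio of polynomials.

Y(s) = (2*s^3 - 7*s^2 + 98*s - 336)/(s^4 - 3*s^3 + 51*s^2 - 147*s + 98)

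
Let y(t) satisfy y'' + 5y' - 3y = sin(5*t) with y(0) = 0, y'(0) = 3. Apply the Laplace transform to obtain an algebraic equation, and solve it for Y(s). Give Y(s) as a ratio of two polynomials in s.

Y(s) = (3*s^2 + 80)/(s^4 + 5*s^3 + 22*s^2 + 125*s - 75)

Apply the Laplace transform to the equation.
Using L{y''} = s^2 Y - s·y(0) - y'(0) and L{y'} = sY - y(0), with y(0) = 0, y'(0) = 3, the left side becomes (s^2 + 5*s - 3)Y - (3).
The right side is L{sin(5*t)} = 5/(s^2 + 25).
So (s^2 + 5*s - 3)Y = 5/(s^2 + 25) + (3).
Isolate Y and clear denominators.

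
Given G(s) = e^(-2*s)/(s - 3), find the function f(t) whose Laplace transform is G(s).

f(t) = Heaviside(t - 2)*(exp(3*t - 6))

The factor e^(-2s) signals a time shift by c = 2 (second shifting theorem).
L{e^(3t)} = 1/(s - 3), so L^-1{1/(s - 3)} = e^(3*t).
Hence the inverse is u(t - 2) times that function evaluated at t - 2.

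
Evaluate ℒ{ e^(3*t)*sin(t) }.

L{sin(t)} = 1/(s^2 + 1).
By the first shifting theorem, multiplying by e^(3t) replaces s with s - 3.

1/((s - 3)^2 + 1)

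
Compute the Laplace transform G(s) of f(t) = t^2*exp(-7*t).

G(s) = 2/(s + 7)^3

L{e^(-7t)} = 1/(s + 7).
Then apply L{t^2·g(t)} = (-1)^2 d^2/ds^2[H(s)] with H(s) = 1/(s + 7):
differentiating 2 times and applying the sign gives 2/(s + 7)^3.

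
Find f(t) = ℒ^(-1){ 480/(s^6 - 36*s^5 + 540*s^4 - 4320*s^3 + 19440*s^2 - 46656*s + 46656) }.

f(t) = 4*t^5*exp(6*t)

Rewrite the denominator: s^6 - 36*s^5 + 540*s^4 - 4320*s^3 + 19440*s^2 - 46656*s + 46656 = (s - 6)^6.
The form in (s - 6) signals a first-shifting-theorem factor e^(6t).
Since L{t^5} = 5!/s^6 = 120/s^6, the inverse is t^5*e^(6*t), scaled by 4.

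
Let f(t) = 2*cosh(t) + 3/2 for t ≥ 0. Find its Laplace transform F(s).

By linearity of the Laplace transform, transform each term separately.
L{3/2} = (3/2)/s; (2)·[L{cosh(t)} = s/(s^2 - 1)].

F(s) = 2*s/(s^2 - 1) + 3/(2*s)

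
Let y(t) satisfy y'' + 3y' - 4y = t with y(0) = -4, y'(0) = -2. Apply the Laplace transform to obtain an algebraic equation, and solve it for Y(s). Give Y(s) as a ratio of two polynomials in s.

Laplace-transform each side.
Using L{y''} = s^2 Y - s·y(0) - y'(0) and L{y'} = sY - y(0), with y(0) = -4, y'(0) = -2, the left side becomes (s^2 + 3*s - 4)Y - (-4*s - 14).
The right side is L{t} = s^(-2).
So (s^2 + 3*s - 4)Y = s^(-2) + (-4*s - 14).
Divide through and combine into a single rational function.

Y(s) = (-4*s^3 - 14*s^2 + 1)/(s^4 + 3*s^3 - 4*s^2)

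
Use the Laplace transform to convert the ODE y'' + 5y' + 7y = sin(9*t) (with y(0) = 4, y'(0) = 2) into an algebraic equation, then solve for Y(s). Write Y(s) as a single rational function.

Y(s) = (4*s^3 + 22*s^2 + 324*s + 1791)/(s^4 + 5*s^3 + 88*s^2 + 405*s + 567)

Apply the Laplace transform to the equation.
With L{y''} = s^2 Y - s·y(0) - y'(0) and L{y'} = sY - y(0), with y(0) = 4, y'(0) = 2: the LHS transforms to (s^2 + 5*s + 7)Y - (4*s + 22).
The right side is L{sin(9*t)} = 9/(s^2 + 81).
So (s^2 + 5*s + 7)Y = 9/(s^2 + 81) + (4*s + 22).
Solve for Y(s) and write it as one ratio of polynomials.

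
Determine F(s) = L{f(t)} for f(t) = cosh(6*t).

L{cosh(6t)} = s/(s^2 - 36).

F(s) = s/(s^2 - 36)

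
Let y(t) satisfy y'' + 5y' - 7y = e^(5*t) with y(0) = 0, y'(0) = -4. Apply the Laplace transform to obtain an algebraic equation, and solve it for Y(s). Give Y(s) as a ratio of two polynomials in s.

Y(s) = (-4*s + 21)/(s^3 - 32*s + 35)

Transform both sides with L{·}.
The derivative rules (L{y''} = s^2 Y - s·y(0) - y'(0) and L{y'} = sY - y(0), with y(0) = 0, y'(0) = -4) turn the left side into (s^2 + 5*s - 7)Y - (-4).
The right side is L{e^(5*t)} = 1/(s - 5).
So (s^2 + 5*s - 7)Y = 1/(s - 5) + (-4).
Divide through and combine into a single rational function.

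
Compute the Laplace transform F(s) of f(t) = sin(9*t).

F(s) = 9/(s^2 + 81)

L{sin(9t)} = 9/(s^2 + 81).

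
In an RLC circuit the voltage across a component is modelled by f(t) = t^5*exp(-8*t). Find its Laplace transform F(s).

L{t^5} = 5!/s^6 = 120/s^6.
By the first shifting theorem, multiplying by e^(-8t) replaces s with s + 8.

F(s) = 120/(s + 8)^6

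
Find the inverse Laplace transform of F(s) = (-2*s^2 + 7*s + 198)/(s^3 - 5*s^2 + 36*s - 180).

3*exp(5*t) - 3*sin(6*t) - 5*cos(6*t)

Factor the denominator: s^3 - 5*s^2 + 36*s - 180 = (s - 5)*(s^2 + 36).
Partial fraction decomposition gives [3/(s - 5)] + [-5*s/(s^2 + 36)] + [-18/(s^2 + 36)].
Invert each term: 3/(s - 5) ↔ 3e^(5t); -5·s/(s^2 + 36) ↔ -5cos(6t); -3·6/(s^2 + 36) ↔ -3sin(6t).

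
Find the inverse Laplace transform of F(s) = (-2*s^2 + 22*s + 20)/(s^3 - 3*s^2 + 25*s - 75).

Factor the denominator: s^3 - 3*s^2 + 25*s - 75 = (s - 3)*(s^2 + 25).
Partial fraction decomposition gives [2/(s - 3)] + [-4*s/(s^2 + 25)] + [10/(s^2 + 25)].
Invert each term: 2/(s - 3) ↔ 2e^(3t); -4·s/(s^2 + 25) ↔ -4cos(5t); 2·5/(s^2 + 25) ↔ 2sin(5t).

2*exp(3*t) + 2*sin(5*t) - 4*cos(5*t)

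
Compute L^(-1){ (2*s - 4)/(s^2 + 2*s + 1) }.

Factor the denominator: s^2 + 2*s + 1 = (s + 1)^2.
Partial fraction decomposition gives [2/(s + 1)] + [-6/(s + 1)^2].
Invert each term: 2/(s + 1) ↔ 2e^(-t); -6/(s + 1)^2 ↔ -6t·e^(-t).

-6*t*exp(-t) + 2*exp(-t)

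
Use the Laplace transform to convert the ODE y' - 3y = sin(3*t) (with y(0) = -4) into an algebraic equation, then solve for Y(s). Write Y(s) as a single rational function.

Y(s) = (-4*s^2 - 33)/(s^3 - 3*s^2 + 9*s - 27)

Transform both sides with L{·}.
With L{y'} = sY - y(0) = sY - (-4): the LHS transforms to (s - 3)Y - (-4).
The right side is L{sin(3*t)} = 3/(s^2 + 9).
So (s - 3)Y = 3/(s^2 + 9) + (-4).
Solve for Y(s) and write it as one ratio of polynomials.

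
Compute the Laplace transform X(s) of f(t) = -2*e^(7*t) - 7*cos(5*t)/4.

The transform is linear, so treat each term independently.
(-2)·[L{e^(7t)} = 1/(s - 7)]; (-7/4)·[L{cos(5t)} = s/(s^2 + 25)].

X(s) = -7*s/(4*(s^2 + 25)) - 2/(s - 7)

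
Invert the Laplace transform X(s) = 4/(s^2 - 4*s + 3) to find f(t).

f(t) = 4*exp(2*t)*sinh(t)

Rewrite the denominator: s^2 - 4*s + 3 = (s - 2)^2 - 1.
The form in (s - 2) signals a first-shifting-theorem factor e^(2t).
Since L{sinh(t)} = 1/(s^2 - 1), the inverse is e^(2*t)*sinh(t), scaled by 4.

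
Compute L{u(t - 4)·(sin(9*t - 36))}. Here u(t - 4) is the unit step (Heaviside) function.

9*exp(-4*s)/(s^2 + 81)

By the second shifting theorem, L{u(t - c)·g(t - c)} = e^(-cs)·G(s) with c = 4 and G(s) = L{g(t)}.
L{sin(9t)} = 9/(s^2 + 81).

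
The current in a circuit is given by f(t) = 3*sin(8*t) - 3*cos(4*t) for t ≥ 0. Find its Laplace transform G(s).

G(s) = -3*s/(s^2 + 16) + 24/(s^2 + 64)

By linearity of the Laplace transform, transform each term separately.
(3)·[L{sin(8t)} = 8/(s^2 + 64)]; (-3)·[L{cos(4t)} = s/(s^2 + 16)].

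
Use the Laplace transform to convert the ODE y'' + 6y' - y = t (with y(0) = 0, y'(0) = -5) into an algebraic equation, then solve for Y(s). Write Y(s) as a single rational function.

Y(s) = (-5*s^2 + 1)/(s^4 + 6*s^3 - s^2)

Transform both sides with L{·}.
The derivative rules (L{y''} = s^2 Y - s·y(0) - y'(0) and L{y'} = sY - y(0), with y(0) = 0, y'(0) = -5) turn the left side into (s^2 + 6*s - 1)Y - (-5).
The right side is L{t} = s^(-2).
So (s^2 + 6*s - 1)Y = s^(-2) + (-5).
Divide through and combine into a single rational function.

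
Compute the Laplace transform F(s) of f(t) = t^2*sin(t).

F(s) = 2*(3*s^2 - 1)/(s^2 + 1)^3

L{sin(t)} = 1/(s^2 + 1).
Then apply L{t^2·g(t)} = (-1)^2 d^2/ds^2[G(s)] with G(s) = 1/(s^2 + 1):
differentiating 2 times and applying the sign gives 2*(3*s^2 - 1)/(s^2 + 1)^3.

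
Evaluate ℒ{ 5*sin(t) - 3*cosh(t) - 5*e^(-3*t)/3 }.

By linearity of the Laplace transform, transform each term separately.
(5)·[L{sin(t)} = 1/(s^2 + 1)]; (-3)·[L{cosh(t)} = s/(s^2 - 1)]; (-5/3)·[L{e^(-3t)} = 1/(s + 3)].

-3*s/(s^2 - 1) + 5/(s^2 + 1) - 5/(3*(s + 3))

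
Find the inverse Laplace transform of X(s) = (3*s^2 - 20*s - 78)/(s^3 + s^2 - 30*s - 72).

Factor the denominator: s^3 + s^2 - 30*s - 72 = (s - 6)*(s + 3)*(s + 4).
Partial fraction decomposition gives [5/(s + 4)] + [-1/(s - 6)] + [-1/(s + 3)].
Invert each term: 5/(s + 4) ↔ 5e^(-4t); -1/(s - 6) ↔ -e^(6t); -1/(s + 3) ↔ -e^(-3t).

-exp(6*t) - exp(-3*t) + 5*exp(-4*t)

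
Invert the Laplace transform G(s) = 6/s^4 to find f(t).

Since L{t^3} = 3!/s^4 = 6/s^4, the inverse is t^3.

f(t) = t^3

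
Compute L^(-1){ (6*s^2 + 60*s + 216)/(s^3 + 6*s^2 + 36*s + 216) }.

5*sin(6*t) + 5*cos(6*t) + exp(-6*t)

Factor the denominator: s^3 + 6*s^2 + 36*s + 216 = (s + 6)*(s^2 + 36).
Partial fraction decomposition gives [1/(s + 6)] + [5*s/(s^2 + 36)] + [30/(s^2 + 36)].
Invert each term: 1/(s + 6) ↔ e^(-6t); 5·s/(s^2 + 36) ↔ 5cos(6t); 5·6/(s^2 + 36) ↔ 5sin(6t).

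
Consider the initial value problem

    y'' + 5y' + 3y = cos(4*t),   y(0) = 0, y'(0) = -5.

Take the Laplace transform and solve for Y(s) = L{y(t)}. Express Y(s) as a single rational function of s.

Take the Laplace transform of both sides.
With L{y''} = s^2 Y - s·y(0) - y'(0) and L{y'} = sY - y(0), with y(0) = 0, y'(0) = -5: the LHS transforms to (s^2 + 5*s + 3)Y - (-5).
The right side is L{cos(4*t)} = s/(s^2 + 16).
So (s^2 + 5*s + 3)Y = s/(s^2 + 16) + (-5).
Solve for Y(s) and write it as one ratio of polynomials.

Y(s) = (-5*s^2 + s - 80)/(s^4 + 5*s^3 + 19*s^2 + 80*s + 48)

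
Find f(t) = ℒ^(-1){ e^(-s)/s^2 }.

f(t) = Heaviside(t - 1)*(t - 1)

The factor e^(-s) signals a time shift by c = 1 (second shifting theorem).
L{t} = 1!/s^2 = 1/s^2, so L^-1{s^(-2)} = t.
Hence the inverse is u(t - 1) times that function evaluated at t - 1.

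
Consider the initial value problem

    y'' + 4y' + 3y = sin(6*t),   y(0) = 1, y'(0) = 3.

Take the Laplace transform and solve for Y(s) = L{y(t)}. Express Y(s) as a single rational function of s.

Apply the Laplace transform to the equation.
Using L{y''} = s^2 Y - s·y(0) - y'(0) and L{y'} = sY - y(0), with y(0) = 1, y'(0) = 3, the left side becomes (s^2 + 4*s + 3)Y - (s + 7).
The right side is L{sin(6*t)} = 6/(s^2 + 36).
So (s^2 + 4*s + 3)Y = 6/(s^2 + 36) + (s + 7).
Divide through and combine into a single rational function.

Y(s) = (s^3 + 7*s^2 + 36*s + 258)/(s^4 + 4*s^3 + 39*s^2 + 144*s + 108)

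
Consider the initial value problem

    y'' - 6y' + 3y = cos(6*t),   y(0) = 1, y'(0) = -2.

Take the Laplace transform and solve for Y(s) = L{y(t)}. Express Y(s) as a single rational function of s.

Laplace-transform each side.
The derivative rules (L{y''} = s^2 Y - s·y(0) - y'(0) and L{y'} = sY - y(0), with y(0) = 1, y'(0) = -2) turn the left side into (s^2 - 6*s + 3)Y - (s - 8).
The right side is L{cos(6*t)} = s/(s^2 + 36).
So (s^2 - 6*s + 3)Y = s/(s^2 + 36) + (s - 8).
Solve for Y(s) and write it as one ratio of polynomials.

Y(s) = (s^3 - 8*s^2 + 37*s - 288)/(s^4 - 6*s^3 + 39*s^2 - 216*s + 108)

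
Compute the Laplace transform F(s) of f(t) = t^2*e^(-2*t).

F(s) = 2/(s + 2)^3

L{e^(-2t)} = 1/(s + 2).
Then apply L{t^2·g(t)} = (-1)^2 d^2/ds^2[G(s)] with G(s) = 1/(s + 2):
differentiating 2 times and applying the sign gives 2/(s + 2)^3.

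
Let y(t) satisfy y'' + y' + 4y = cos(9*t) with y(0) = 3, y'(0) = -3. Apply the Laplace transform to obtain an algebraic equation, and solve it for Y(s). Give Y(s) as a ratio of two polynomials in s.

Take the Laplace transform of both sides.
Using L{y''} = s^2 Y - s·y(0) - y'(0) and L{y'} = sY - y(0), with y(0) = 3, y'(0) = -3, the left side becomes (s^2 + s + 4)Y - (3*s).
The right side is L{cos(9*t)} = s/(s^2 + 81).
So (s^2 + s + 4)Y = s/(s^2 + 81) + (3*s).
Isolate Y and clear denominators.

Y(s) = (3*s^3 + 244*s)/(s^4 + s^3 + 85*s^2 + 81*s + 324)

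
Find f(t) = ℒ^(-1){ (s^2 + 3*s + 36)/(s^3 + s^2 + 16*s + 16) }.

f(t) = sin(4*t) - cos(4*t) + 2*exp(-t)

Factor the denominator: s^3 + s^2 + 16*s + 16 = (s + 1)*(s^2 + 16).
Partial fraction decomposition gives [2/(s + 1)] + [-s/(s^2 + 16)] + [4/(s^2 + 16)].
Invert each term: 2/(s + 1) ↔ 2e^(-t); -1·s/(s^2 + 16) ↔ -cos(4t); 1·4/(s^2 + 16) ↔ sin(4t).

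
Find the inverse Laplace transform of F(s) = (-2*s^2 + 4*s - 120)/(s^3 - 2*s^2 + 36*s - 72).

-3*exp(2*t) + sin(6*t) + cos(6*t)

Factor the denominator: s^3 - 2*s^2 + 36*s - 72 = (s - 2)*(s^2 + 36).
Partial fraction decomposition gives [-3/(s - 2)] + [s/(s^2 + 36)] + [6/(s^2 + 36)].
Invert each term: -3/(s - 2) ↔ -3e^(2t); 1·s/(s^2 + 36) ↔ cos(6t); 1·6/(s^2 + 36) ↔ sin(6t).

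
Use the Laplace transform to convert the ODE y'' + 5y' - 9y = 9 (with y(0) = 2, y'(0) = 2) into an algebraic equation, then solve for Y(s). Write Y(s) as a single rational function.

Y(s) = (2*s^2 + 12*s + 9)/(s^3 + 5*s^2 - 9*s)

Apply the Laplace transform to the equation.
Using L{y''} = s^2 Y - s·y(0) - y'(0) and L{y'} = sY - y(0), with y(0) = 2, y'(0) = 2, the left side becomes (s^2 + 5*s - 9)Y - (2*s + 12).
The right side is L{9} = 9/s.
So (s^2 + 5*s - 9)Y = 9/s + (2*s + 12).
Solve for Y(s) and write it as one ratio of polynomials.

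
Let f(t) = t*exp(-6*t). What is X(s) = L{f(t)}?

L{e^(-6t)} = 1/(s + 6).
Then apply L{t·g(t)} = -d/ds[G(s)] with G(s) = 1/(s + 6):
differentiating 1 time and applying the sign gives (s + 6)^(-2).

X(s) = (s + 6)^(-2)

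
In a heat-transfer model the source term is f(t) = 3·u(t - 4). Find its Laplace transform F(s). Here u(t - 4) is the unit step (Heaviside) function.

By the second shifting theorem, L{u(t - c)·g(t - c)} = e^(-cs)·G(s) with c = 4 and G(s) = L{g(t)}.
L{3} = 3/s.

F(s) = 3*exp(-4*s)/s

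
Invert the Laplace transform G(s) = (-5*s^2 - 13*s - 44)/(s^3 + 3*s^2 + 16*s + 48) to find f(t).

Factor the denominator: s^3 + 3*s^2 + 16*s + 48 = (s + 3)*(s^2 + 16).
Partial fraction decomposition gives [-2/(s + 3)] + [-3*s/(s^2 + 16)] + [-4/(s^2 + 16)].
Invert each term: -2/(s + 3) ↔ -2e^(-3t); -3·s/(s^2 + 16) ↔ -3cos(4t); -1·4/(s^2 + 16) ↔ -sin(4t).

f(t) = -sin(4*t) - 3*cos(4*t) - 2*exp(-3*t)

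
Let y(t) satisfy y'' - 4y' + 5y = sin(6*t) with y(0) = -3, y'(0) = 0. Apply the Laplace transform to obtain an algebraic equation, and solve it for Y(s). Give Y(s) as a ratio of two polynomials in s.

Y(s) = (-3*s^3 + 12*s^2 - 108*s + 438)/(s^4 - 4*s^3 + 41*s^2 - 144*s + 180)

Take the Laplace transform of both sides.
Using L{y''} = s^2 Y - s·y(0) - y'(0) and L{y'} = sY - y(0), with y(0) = -3, y'(0) = 0, the left side becomes (s^2 - 4*s + 5)Y - (-3*s + 12).
The right side is L{sin(6*t)} = 6/(s^2 + 36).
So (s^2 - 4*s + 5)Y = 6/(s^2 + 36) + (-3*s + 12).
Divide through and combine into a single rational function.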